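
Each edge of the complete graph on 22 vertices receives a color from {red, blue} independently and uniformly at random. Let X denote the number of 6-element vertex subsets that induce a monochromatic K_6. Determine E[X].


Let X = Σ_S X_S over the C(22, 6) = 74613 subsets S of size 6, where X_S = 1 if the K_6 on S is monochromatic.
For a fixed S, the K_6 on S has C(6, 2) = 15 edges. P[all 15 edges red] = (1/2)^15, and likewise for blue, so P[monochromatic] = 2·(1/2)^15 = 2^{1 − 15} = 1/16384.
Summing: E[X] = C(22, 6) · 2^{1 − 15} = 74613 · 1/16384 = 74613/16384.
Numerically: E[X] ≈ 4.55402.

E[X] = C(22,6)·2^(1−C(6,2)) = 74613/16384 ≈ 4.55402.


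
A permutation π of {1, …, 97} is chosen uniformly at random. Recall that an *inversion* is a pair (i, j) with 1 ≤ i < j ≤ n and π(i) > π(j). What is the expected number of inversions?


Write X = Σ X_I over the C(97, 2) = 4656 pairs i < j, with X_I the indicator of one inversion.
There are 4656 indicators.
For each fixed pair i < j, the values π(i) and π(j) are two distinct elements of {1, …, 97} in uniformly random order; by symmetry P[π(i) > π(j)] = 1/2.
By linearity: E[X] = 4656 · (1/2) = C(97, 2) · (1/2) = 4656/2 = 2328 ≈ 2328.000000.

E[X] = 2328 = 2328.000000.


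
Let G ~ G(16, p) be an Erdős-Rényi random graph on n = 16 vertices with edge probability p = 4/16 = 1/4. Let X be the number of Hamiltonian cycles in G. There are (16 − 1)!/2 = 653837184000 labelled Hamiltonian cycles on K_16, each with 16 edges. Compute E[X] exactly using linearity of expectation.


K_16 has (16 − 1)!/2 = 653837184000 labelled Hamiltonian cycles.
For each such Hamiltonian cycle H, let X_H = 1 if all 16 edges of H are present in G. Then P[X_H = 1] = p^{16} = (1/4)^{16} = 1/4294967296.
By linearity: E[X] = Σ_H E[X_H] = 653837184000 · p^{16} = 653837184000 · 1/4294967296 = 638512875/4194304.
Numerically: E[X] ≈ 152.233.

E[X] = 653837184000 · (1/4)^{16} = 638512875/4194304 ≈ 152.233.


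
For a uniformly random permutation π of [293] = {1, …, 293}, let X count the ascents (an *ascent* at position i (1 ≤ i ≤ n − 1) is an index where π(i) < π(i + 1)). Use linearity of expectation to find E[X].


Write X = Σ X_I over i = 1, …, 292, with X_I the indicator of one ascent.
There are 292 indicators.
For each fixed i, the pair (π(i), π(i+1)) is a uniformly random ordered pair of distinct values from {1, …, 293}; by symmetry P[π(i) < π(i+1)] = 1/2.
By linearity: E[X] = 292 · (1/2) = (293 − 1) · (1/2) = 146 ≈ 146.0000.

E[X] = 146 = 146.0000.


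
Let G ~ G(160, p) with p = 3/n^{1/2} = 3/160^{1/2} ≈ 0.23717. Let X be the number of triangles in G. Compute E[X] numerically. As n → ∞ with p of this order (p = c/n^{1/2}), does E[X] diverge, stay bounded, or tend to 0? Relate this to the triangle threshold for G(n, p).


Number of potential triangles: C(160, 3) = 669920.
Each occurs with probability p³ ≈ (0.23717)³ ≈ 1.3340859e-02.
By linearity: E[X] = C(160, 3)·p³ ≈ 669920 · 1.3340859e-02 ≈ 8937.30818.
Since α = 1/2 < 1, p = c/n^{1/2} ≫ 1/n is above the triangle threshold p ~ 1/n. Asymptotically E[X] ~ (c³/6)·n^{3(1−α)} = (3³/6)·n^{1.5} → ∞; triangles are abundant w.h.p.

E[X] ≈ 8937.30818; in regime p = Θ(1/n^{1/2}) E[X] diverges (above the triangle threshold p ~ 1/n).


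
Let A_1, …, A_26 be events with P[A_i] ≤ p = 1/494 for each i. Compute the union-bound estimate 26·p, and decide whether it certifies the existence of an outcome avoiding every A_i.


Union bound: P[∪_{i=1}^{26} A_i] ≤ Σ_i P[A_i] ≤ 26·p = 26·(1/494) = 1/19.
Numerically: 1/19 ≈ 0.0526.
Is 1/19 < 1? YES.
Since P[∪ A_i] ≤ 1/19 < 1, the complement has P[∩ A_i^c] ≥ 1 − 1/19 = 18/19 > 0, so some outcome avoids every A_i.

26·p = 1/19 ≈ 0.0526; existence CERTIFIED by the union bound.


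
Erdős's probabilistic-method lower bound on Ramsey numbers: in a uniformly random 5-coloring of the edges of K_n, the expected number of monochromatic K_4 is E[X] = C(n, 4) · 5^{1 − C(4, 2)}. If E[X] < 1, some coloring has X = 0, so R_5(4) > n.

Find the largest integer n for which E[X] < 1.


We need C(n, 4) · 5^{1 − 6} < 1, i.e. C(n, 4) < 5^{6 − 1} = 3125.
Check values of n near the boundary:
  n = 15: C(15, 4) = 1365; 1365 < 3125? YES
  n = 16: C(16, 4) = 1820; 1820 < 3125? YES
  n = 17: C(17, 4) = 2380; 2380 < 3125? YES
  n = 18: C(18, 4) = 3060; 3060 < 3125? YES
  n = 19: C(19, 4) = 3876; 3876 < 3125? NO
  n = 20: C(20, 4) = 4845; 4845 < 3125? NO
The largest n with C(n, 4) < 3125 is n = 18 (where E[X] = 612/625 ≈ 0.97920). Hence R_5(4) > 18, i.e. R_5(4) ≥ 19.

Largest n = 18; hence R_5(4) > 18.


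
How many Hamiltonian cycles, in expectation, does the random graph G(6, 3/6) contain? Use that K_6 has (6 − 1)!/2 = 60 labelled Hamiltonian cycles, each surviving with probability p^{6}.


K_6 has (6 − 1)!/2 = 60 labelled Hamiltonian cycles.
For each such Hamiltonian cycle H, let X_H = 1 if all 6 edges of H are present in G. Then P[X_H = 1] = p^{6} = (1/2)^{6} = 1/64.
By linearity: E[X] = Σ_H E[X_H] = 60 · p^{6} = 60 · 1/64 = 15/16.
Numerically: E[X] ≈ 0.938.

E[X] = 60 · (1/2)^{6} = 15/16 ≈ 0.938.


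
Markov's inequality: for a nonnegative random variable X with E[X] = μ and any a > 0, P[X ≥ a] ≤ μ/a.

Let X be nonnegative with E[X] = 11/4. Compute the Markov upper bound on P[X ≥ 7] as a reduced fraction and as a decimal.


μ = E[X] = 11/4, a = 7.
Markov: P[X ≥ 7] ≤ μ/a = (11/4)/7 = 11/28.
Numerically: ≈ 0.39286.
(Since a = 7 > μ = 2.75000, the bound 11/28 is < 1 and informative.)

P[X ≥ 7] ≤ 11/28 ≈ 0.39286.


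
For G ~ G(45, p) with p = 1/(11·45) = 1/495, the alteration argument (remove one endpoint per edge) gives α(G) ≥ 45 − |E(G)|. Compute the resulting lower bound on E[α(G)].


E[|E(G)|] = C(45, 2)·p = 990 · (1/495) = 2.
E[α(G)] ≥ n − E[|E(G)|] = 45 − 2 = 43.
Numerically: ≈ 43.00000.
(This is only a lower bound; the true E[α(G)] may be larger.)

E[α(G)] ≥ 43 ≈ 43.00000.


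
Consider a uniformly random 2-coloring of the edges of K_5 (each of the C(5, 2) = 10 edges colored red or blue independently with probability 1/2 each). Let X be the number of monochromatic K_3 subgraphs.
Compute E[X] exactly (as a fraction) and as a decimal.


Let X = Σ_S X_S over the C(5, 3) = 10 subsets S of size 3, where X_S = 1 if the K_3 on S is monochromatic.
For a fixed S, the K_3 on S has C(3, 2) = 3 edges. P[all 3 edges red] = (1/2)^3, and likewise for blue, so P[monochromatic] = 2·(1/2)^3 = 2^{1 − 3} = 1/4.
By linearity: E[X] = C(5, 3) · 2^{1 − 3} = 10 · 1/4 = 5/2.
Numerically: E[X] ≈ 2.5000.

E[X] = C(5,3)·2^(1−C(3,2)) = 5/2 ≈ 2.5000.


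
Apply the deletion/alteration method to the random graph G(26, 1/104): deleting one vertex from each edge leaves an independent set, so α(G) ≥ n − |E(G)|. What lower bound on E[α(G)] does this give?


E[|E(G)|] = C(26, 2)·p = 325 · (1/104) = 25/8.
E[α(G)] ≥ n − E[|E(G)|] = 26 − 25/8 = 183/8.
Numerically: ≈ 22.87500.
(This is only a lower bound; the true E[α(G)] may be larger.)

E[α(G)] ≥ 183/8 ≈ 22.87500.


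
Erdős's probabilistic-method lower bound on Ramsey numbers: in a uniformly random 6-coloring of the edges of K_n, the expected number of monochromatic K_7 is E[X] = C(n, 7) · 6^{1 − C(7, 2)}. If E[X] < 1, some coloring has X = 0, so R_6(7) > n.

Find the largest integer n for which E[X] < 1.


We need C(n, 7) · 6^{1 − 21} < 1, i.e. C(n, 7) < 6^{21 − 1} = 3656158440062976.
Check values of n near the boundary:
  n = 566: C(566, 7) = 3557206237959440; 3557206237959440 < 3656158440062976? YES
  n = 567: C(567, 7) = 3601671315933933; 3601671315933933 < 3656158440062976? YES
  n = 568: C(568, 7) = 3646611956239704; 3646611956239704 < 3656158440062976? YES
  n = 569: C(569, 7) = 3692032389858348; 3692032389858348 < 3656158440062976? NO
  n = 570: C(570, 7) = 3737936877831720; 3737936877831720 < 3656158440062976? NO
  n = 571: C(571, 7) = 3784329711421830; 3784329711421830 < 3656158440062976? NO
The largest n with C(n, 7) < 3656158440062976 is n = 568 (where E[X] = 16882462760369/16926659444736 ≈ 0.997389). Hence R_6(7) > 568, i.e. R_6(7) ≥ 569.

Largest n = 568; hence R_6(7) > 568.


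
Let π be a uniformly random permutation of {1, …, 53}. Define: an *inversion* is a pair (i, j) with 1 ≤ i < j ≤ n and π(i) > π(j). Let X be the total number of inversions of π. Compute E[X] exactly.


Write X = Σ X_I over the C(53, 2) = 1378 pairs i < j, with X_I the indicator of one inversion.
There are 1378 indicators.
For each fixed pair i < j, the values π(i) and π(j) are two distinct elements of {1, …, 53} in uniformly random order; by symmetry P[π(i) > π(j)] = 1/2.
By linearity: E[X] = 1378 · (1/2) = C(53, 2) · (1/2) = 1378/2 = 689 ≈ 689.000.

E[X] = 689 = 689.000.


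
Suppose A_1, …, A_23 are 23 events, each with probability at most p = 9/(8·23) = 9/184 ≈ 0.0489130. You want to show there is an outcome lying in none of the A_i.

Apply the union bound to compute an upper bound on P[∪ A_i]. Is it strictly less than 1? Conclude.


Union bound: P[∪_{i=1}^{23} A_i] ≤ Σ_i P[A_i] ≤ 23·p = 23·(9/184) = 9/8.
Numerically: 9/8 ≈ 1.1250000.
Is 9/8 < 1? NO.
Since the bound 9/8 is ≥ 1, the union bound is uninformative here; it does NOT by itself certify existence.

23·p = 9/8 ≈ 1.1250000; existence NOT certified by the union bound.


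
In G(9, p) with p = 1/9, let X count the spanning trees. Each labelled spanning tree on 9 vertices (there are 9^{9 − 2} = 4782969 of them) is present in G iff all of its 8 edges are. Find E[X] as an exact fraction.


K_9 has 9^{9 − 2} = 4782969 labelled spanning trees.
For each such spanning tree H, let X_H = 1 if all 8 edges of H are present in G. Then P[X_H = 1] = p^{8} = (1/9)^{8} = 1/43046721.
Summing the indicators: E[X] = Σ_H E[X_H] = 4782969 · p^{8} = 4782969 · 1/43046721 = 1/9.
Numerically: E[X] ≈ 0.11111.

E[X] = 4782969 · (1/9)^{8} = 1/9 ≈ 0.11111.


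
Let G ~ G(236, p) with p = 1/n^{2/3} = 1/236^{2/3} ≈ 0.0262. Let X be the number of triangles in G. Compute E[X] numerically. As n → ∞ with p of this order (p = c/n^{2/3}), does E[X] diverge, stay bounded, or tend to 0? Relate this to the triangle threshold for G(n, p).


Number of potential triangles: C(236, 3) = 2162940.
Each occurs with probability p³ ≈ (0.0262)³ ≈ 1.79546e-05.
By linearity: E[X] = C(236, 3)·p³ ≈ 2162940 · 1.79546e-05 ≈ 38.835.
Since α = 2/3 < 1, p = c/n^{2/3} ≫ 1/n is above the triangle threshold p ~ 1/n. Asymptotically E[X] ~ (c³/6)·n^{3(1−α)} = (1³/6)·n^{1} → ∞; triangles are abundant w.h.p.

E[X] ≈ 38.835; in regime p = Θ(1/n^{2/3}) E[X] diverges (above the triangle threshold p ~ 1/n).


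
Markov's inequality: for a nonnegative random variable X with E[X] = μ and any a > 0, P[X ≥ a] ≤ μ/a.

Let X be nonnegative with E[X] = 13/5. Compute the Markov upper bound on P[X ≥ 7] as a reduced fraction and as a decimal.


μ = E[X] = 13/5, a = 7.
Markov: P[X ≥ 7] ≤ μ/a = (13/5)/7 = 13/35.
Numerically: ≈ 0.371429.
(Since a = 7 > μ = 2.600000, the bound 13/35 is < 1 and informative.)

P[X ≥ 7] ≤ 13/35 ≈ 0.371429.


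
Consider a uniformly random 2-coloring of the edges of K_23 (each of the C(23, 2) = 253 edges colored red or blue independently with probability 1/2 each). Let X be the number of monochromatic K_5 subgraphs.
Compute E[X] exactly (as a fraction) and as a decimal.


Let X = Σ_S X_S over the C(23, 5) = 33649 subsets S of size 5, where X_S = 1 if the K_5 on S is monochromatic.
For a fixed S, the K_5 on S has C(5, 2) = 10 edges. P[all 10 edges red] = (1/2)^10, and likewise for blue, so P[monochromatic] = 2·(1/2)^10 = 2^{1 − 10} = 1/512.
By linearity of expectation: E[X] = C(23, 5) · 2^{1 − 10} = 33649 · 1/512 = 33649/512.
Numerically: E[X] ≈ 65.72070.

E[X] = C(23,5)·2^(1−C(5,2)) = 33649/512 ≈ 65.72070.


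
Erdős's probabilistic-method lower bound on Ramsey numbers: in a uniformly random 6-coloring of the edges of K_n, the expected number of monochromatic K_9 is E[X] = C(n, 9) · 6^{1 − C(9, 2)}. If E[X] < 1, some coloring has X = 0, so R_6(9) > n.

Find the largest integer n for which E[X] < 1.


We need C(n, 9) · 6^{1 − 36} < 1, i.e. C(n, 9) < 6^{36 − 1} = 1719070799748422591028658176.
Check values of n near the boundary:
  n = 4402: C(4402, 9) = 1696419745356657449393393700; 1696419745356657449393393700 < 1719070799748422591028658176? YES
  n = 4403: C(4403, 9) = 1699894433046281918452233150; 1699894433046281918452233150 < 1719070799748422591028658176? YES
  n = 4404: C(4404, 9) = 1703375445537161676647015880; 1703375445537161676647015880 < 1719070799748422591028658176? YES
  n = 4405: C(4405, 9) = 1706862792900636302463627150; 1706862792900636302463627150 < 1719070799748422591028658176? YES
  n = 4406: C(4406, 9) = 1710356485221788389505285700; 1710356485221788389505285700 < 1719070799748422591028658176? YES
  n = 4407: C(4407, 9) = 1713856532599459170657070050; 1713856532599459170657070050 < 1719070799748422591028658176? YES
  n = 4408: C(4408, 9) = 1717362945146264156457459600; 1717362945146264156457459600 < 1719070799748422591028658176? YES
  n = 4409: C(4409, 9) = 1720875732988608787686577131; 1720875732988608787686577131 < 1719070799748422591028658176? NO
  n = 4410: C(4410, 9) = 1724394906266704102180823710; 1724394906266704102180823710 < 1719070799748422591028658176? NO
  n = 4411: C(4411, 9) = 1727920475134582415883601405; 1727920475134582415883601405 < 1719070799748422591028658176? NO
The largest n with C(n, 9) < 1719070799748422591028658176 is n = 4408 (where E[X] = 35778394690547169926197075/35813974994758803979763712 ≈ 0.999007). Hence R_6(9) > 4408, i.e. R_6(9) ≥ 4409.

Largest n = 4408; hence R_6(9) > 4408.


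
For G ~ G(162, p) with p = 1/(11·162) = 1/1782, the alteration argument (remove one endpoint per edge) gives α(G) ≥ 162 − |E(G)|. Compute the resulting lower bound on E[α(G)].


E[|E(G)|] = C(162, 2)·p = 13041 · (1/1782) = 161/22.
E[α(G)] ≥ n − E[|E(G)|] = 162 − 161/22 = 3403/22.
Numerically: ≈ 154.681818.
(This is only a lower bound; the true E[α(G)] may be larger.)

E[α(G)] ≥ 3403/22 ≈ 154.681818.


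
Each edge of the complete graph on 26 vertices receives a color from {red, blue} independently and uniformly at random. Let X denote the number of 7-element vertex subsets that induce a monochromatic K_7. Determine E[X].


Let X = Σ_S X_S over the C(26, 7) = 657800 subsets S of size 7, where X_S = 1 if the K_7 on S is monochromatic.
For a fixed S, the K_7 on S has C(7, 2) = 21 edges. P[all 21 edges red] = (1/2)^21, and likewise for blue, so P[monochromatic] = 2·(1/2)^21 = 2^{1 − 21} = 1/1048576.
By linearity: E[X] = C(26, 7) · 2^{1 − 21} = 657800 · 1/1048576 = 82225/131072.
Numerically: E[X] ≈ 0.6273.

E[X] = C(26,7)·2^(1−C(7,2)) = 82225/131072 ≈ 0.6273.


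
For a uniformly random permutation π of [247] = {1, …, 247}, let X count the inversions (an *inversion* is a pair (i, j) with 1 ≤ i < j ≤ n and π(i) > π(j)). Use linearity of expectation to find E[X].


Write X = Σ X_I over the C(247, 2) = 30381 pairs i < j, with X_I the indicator of one inversion.
There are 30381 indicators.
For each fixed pair i < j, the values π(i) and π(j) are two distinct elements of {1, …, 247} in uniformly random order; by symmetry P[π(i) > π(j)] = 1/2.
By linearity: E[X] = 30381 · (1/2) = C(247, 2) · (1/2) = 30381/2 = 30381/2 ≈ 15190.5000.

E[X] = 30381/2 = 15190.5000.


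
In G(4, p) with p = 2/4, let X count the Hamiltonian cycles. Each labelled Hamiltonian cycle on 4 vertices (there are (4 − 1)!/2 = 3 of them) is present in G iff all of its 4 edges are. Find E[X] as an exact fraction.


K_4 has (4 − 1)!/2 = 3 labelled Hamiltonian cycles.
For each such Hamiltonian cycle H, let X_H = 1 if all 4 edges of H are present in G. Then P[X_H = 1] = p^{4} = (1/2)^{4} = 1/16.
Summing the indicators: E[X] = Σ_H E[X_H] = 3 · p^{4} = 3 · 1/16 = 3/16.
Numerically: E[X] ≈ 0.1875.

E[X] = 3 · (1/2)^{4} = 3/16 ≈ 0.1875.


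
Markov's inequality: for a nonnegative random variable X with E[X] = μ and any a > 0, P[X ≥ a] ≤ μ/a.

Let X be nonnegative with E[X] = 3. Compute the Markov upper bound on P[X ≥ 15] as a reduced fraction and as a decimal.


μ = E[X] = 3, a = 15.
Markov: P[X ≥ 15] ≤ μ/a = (3)/15 = 1/5.
Numerically: ≈ 0.200000.
(Since a = 15 > μ = 3.000000, the bound 1/5 is < 1 and informative.)

P[X ≥ 15] ≤ 1/5 ≈ 0.200000.


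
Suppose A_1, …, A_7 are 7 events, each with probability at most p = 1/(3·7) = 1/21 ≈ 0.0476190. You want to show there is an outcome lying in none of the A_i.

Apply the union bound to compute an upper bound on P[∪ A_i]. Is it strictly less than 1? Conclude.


Union bound: P[∪_{i=1}^{7} A_i] ≤ Σ_i P[A_i] ≤ 7·p = 7·(1/21) = 1/3.
Numerically: 1/3 ≈ 0.3333333.
Is 1/3 < 1? YES.
Since P[∪ A_i] ≤ 1/3 < 1, the complement has P[∩ A_i^c] ≥ 1 − 1/3 = 2/3 > 0, so some outcome avoids every A_i.

7·p = 1/3 ≈ 0.3333333; existence CERTIFIED by the union bound.


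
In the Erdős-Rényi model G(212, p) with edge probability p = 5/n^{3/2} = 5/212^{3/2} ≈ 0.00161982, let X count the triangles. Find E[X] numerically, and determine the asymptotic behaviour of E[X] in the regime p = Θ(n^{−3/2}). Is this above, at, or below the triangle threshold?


Number of potential triangles: C(212, 3) = 1565620.
Each occurs with probability p³ ≈ (0.00161982)³ ≈ 4.25009501e-09.
By linearity: E[X] = C(212, 3)·p³ ≈ 1565620 · 4.25009501e-09 ≈ 0.006654.
Since α = 3/2 > 1, p = c/n^{3/2} = o(1/n) is below the triangle threshold p ~ 1/n. Asymptotically E[X] ~ (c³/6)·n^{3(1−α)} = (5³/6)·n^{-1.5} → 0, so by Markov's inequality G has no triangles w.h.p.

E[X] ≈ 0.006654; in regime p = Θ(1/n^{3/2}) E[X] tends to 0 (below the triangle threshold p ~ 1/n).


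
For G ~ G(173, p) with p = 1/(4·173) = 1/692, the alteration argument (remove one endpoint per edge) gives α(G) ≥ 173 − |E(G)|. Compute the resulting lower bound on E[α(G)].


E[|E(G)|] = C(173, 2)·p = 14878 · (1/692) = 43/2.
E[α(G)] ≥ n − E[|E(G)|] = 173 − 43/2 = 303/2.
Numerically: ≈ 151.50000.
(This is only a lower bound; the true E[α(G)] may be larger.)

E[α(G)] ≥ 303/2 ≈ 151.50000.


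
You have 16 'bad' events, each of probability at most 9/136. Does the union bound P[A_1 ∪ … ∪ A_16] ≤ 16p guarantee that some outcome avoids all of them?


Union bound: P[∪_{i=1}^{16} A_i] ≤ Σ_i P[A_i] ≤ 16·p = 16·(9/136) = 18/17.
Numerically: 18/17 ≈ 1.059.
Is 18/17 < 1? NO.
Since the bound 18/17 is ≥ 1, the union bound is uninformative here; it does NOT by itself certify existence.

16·p = 18/17 ≈ 1.059; existence NOT certified by the union bound.


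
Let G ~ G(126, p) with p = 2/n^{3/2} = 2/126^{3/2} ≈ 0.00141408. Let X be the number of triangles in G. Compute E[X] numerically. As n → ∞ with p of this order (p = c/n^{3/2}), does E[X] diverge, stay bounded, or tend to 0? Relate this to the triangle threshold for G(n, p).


Number of potential triangles: C(126, 3) = 325500.
Each occurs with probability p³ ≈ (0.00141408)³ ≈ 2.82762970e-09.
By linearity: E[X] = C(126, 3)·p³ ≈ 325500 · 2.82762970e-09 ≈ 0.000920.
Since α = 3/2 > 1, p = c/n^{3/2} = o(1/n) is below the triangle threshold p ~ 1/n. Asymptotically E[X] ~ (c³/6)·n^{3(1−α)} = (2³/6)·n^{-1.5} → 0, so by Markov's inequality G has no triangles w.h.p.

E[X] ≈ 0.000920; in regime p = Θ(1/n^{3/2}) E[X] tends to 0 (below the triangle threshold p ~ 1/n).


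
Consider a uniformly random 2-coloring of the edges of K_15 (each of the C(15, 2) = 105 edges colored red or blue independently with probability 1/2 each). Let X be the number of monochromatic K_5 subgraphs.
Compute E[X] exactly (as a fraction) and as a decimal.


Let X = Σ_S X_S over the C(15, 5) = 3003 subsets S of size 5, where X_S = 1 if the K_5 on S is monochromatic.
For a fixed S, the K_5 on S has C(5, 2) = 10 edges. P[all 10 edges red] = (1/2)^10, and likewise for blue, so P[monochromatic] = 2·(1/2)^10 = 2^{1 − 10} = 1/512.
By linearity: E[X] = C(15, 5) · 2^{1 − 10} = 3003 · 1/512 = 3003/512.
Numerically: E[X] ≈ 5.8652.

E[X] = C(15,5)·2^(1−C(5,2)) = 3003/512 ≈ 5.8652.


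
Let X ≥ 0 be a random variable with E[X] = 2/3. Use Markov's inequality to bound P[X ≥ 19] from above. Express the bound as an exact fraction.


μ = E[X] = 2/3, a = 19.
Markov: P[X ≥ 19] ≤ μ/a = (2/3)/19 = 2/57.
Numerically: ≈ 0.0351.
(Since a = 19 > μ = 0.6667, the bound 2/57 is < 1 and informative.)

P[X ≥ 19] ≤ 2/57 ≈ 0.0351.


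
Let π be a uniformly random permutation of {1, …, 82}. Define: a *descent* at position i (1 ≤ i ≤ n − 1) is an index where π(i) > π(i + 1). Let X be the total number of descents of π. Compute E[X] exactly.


Write X = Σ X_I over i = 1, …, 81, with X_I the indicator of one descent.
There are 81 indicators.
For each fixed i, the pair (π(i), π(i+1)) is a uniformly random ordered pair of distinct values from {1, …, 82}; by symmetry P[π(i) > π(i+1)] = 1/2.
By linearity: E[X] = 81 · (1/2) = (82 − 1) · (1/2) = 81/2 ≈ 40.500.

E[X] = 81/2 = 40.500.


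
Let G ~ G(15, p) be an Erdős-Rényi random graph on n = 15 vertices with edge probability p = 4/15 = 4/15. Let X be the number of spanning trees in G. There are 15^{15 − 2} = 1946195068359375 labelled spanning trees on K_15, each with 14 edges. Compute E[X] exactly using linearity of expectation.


K_15 has 15^{15 − 2} = 1946195068359375 labelled spanning trees.
For each such spanning tree H, let X_H = 1 if all 14 edges of H are present in G. Then P[X_H = 1] = p^{14} = (4/15)^{14} = 268435456/29192926025390625.
By linearity of expectation: E[X] = Σ_H E[X_H] = 1946195068359375 · p^{14} = 1946195068359375 · 268435456/29192926025390625 = 268435456/15.
Numerically: E[X] ≈ 1.79e+07.

E[X] = 1946195068359375 · (4/15)^{14} = 268435456/15 ≈ 1.79e+07.


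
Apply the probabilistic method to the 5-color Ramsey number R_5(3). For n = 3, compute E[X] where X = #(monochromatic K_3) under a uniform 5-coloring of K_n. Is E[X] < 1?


E[X] = C(3, 3) · 5^{1 − 3} = 1 · 5^{−2} = 1/25.
As a reduced fraction: E[X] = 1/25 ≈ 0.0400000.
Is E[X] < 1? YES.
Since E[X] < 1, there exists a 5-coloring of K_{3} with no monochromatic K_3; hence R_5(3) > 3.

E[X] = 1/25 ≈ 0.0400000; E[X] < 1, so R_5(3) > 3.


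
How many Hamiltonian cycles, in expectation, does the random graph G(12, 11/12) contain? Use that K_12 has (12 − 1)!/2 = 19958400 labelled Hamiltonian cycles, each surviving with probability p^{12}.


K_12 has (12 − 1)!/2 = 19958400 labelled Hamiltonian cycles.
For each such Hamiltonian cycle H, let X_H = 1 if all 12 edges of H are present in G. Then P[X_H = 1] = p^{12} = (11/12)^{12} = 3138428376721/8916100448256.
Summing the indicators: E[X] = Σ_H E[X_H] = 19958400 · p^{12} = 19958400 · 3138428376721/8916100448256 = 6041474625187925/859963392.
Numerically: E[X] ≈ 7.02527e+06.

E[X] = 19958400 · (11/12)^{12} = 6041474625187925/859963392 ≈ 7.02527e+06.


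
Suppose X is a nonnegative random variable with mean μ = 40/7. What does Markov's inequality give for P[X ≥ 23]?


μ = E[X] = 40/7, a = 23.
Markov: P[X ≥ 23] ≤ μ/a = (40/7)/23 = 40/161.
Numerically: ≈ 0.24845.
(Since a = 23 > μ = 5.71429, the bound 40/161 is < 1 and informative.)

P[X ≥ 23] ≤ 40/161 ≈ 0.24845.


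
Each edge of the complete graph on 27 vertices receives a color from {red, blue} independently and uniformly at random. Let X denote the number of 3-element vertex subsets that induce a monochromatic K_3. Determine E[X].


Let X = Σ_S X_S over the C(27, 3) = 2925 subsets S of size 3, where X_S = 1 if the K_3 on S is monochromatic.
For a fixed S, the K_3 on S has C(3, 2) = 3 edges. P[all 3 edges red] = (1/2)^3, and likewise for blue, so P[monochromatic] = 2·(1/2)^3 = 2^{1 − 3} = 1/4.
Summing: E[X] = C(27, 3) · 2^{1 − 3} = 2925 · 1/4 = 2925/4.
Numerically: E[X] ≈ 731.250000.

E[X] = C(27,3)·2^(1−C(3,2)) = 2925/4 ≈ 731.250000.


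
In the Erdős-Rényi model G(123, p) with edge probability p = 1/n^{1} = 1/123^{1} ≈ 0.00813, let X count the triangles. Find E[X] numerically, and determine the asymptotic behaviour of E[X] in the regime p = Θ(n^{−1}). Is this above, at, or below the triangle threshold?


Number of potential triangles: C(123, 3) = 302621.
Each occurs with probability p³ ≈ (0.00813)³ ≈ 5.37384e-07.
By linearity: E[X] = C(123, 3)·p³ ≈ 302621 · 5.37384e-07 ≈ 0.163.
Here α = 1, so p = 1/n is exactly at the triangle threshold p ~ 1/n. Asymptotically E[X] → c³/6 = 1³/6 = 1/6 ≈ 0.167, a bounded constant. In this regime the triangle count is asymptotically Poisson(c³/6).

E[X] ≈ 0.163; in regime p = Θ(1/n^{1}) E[X] stays bounded (at the triangle threshold p ~ 1/n).


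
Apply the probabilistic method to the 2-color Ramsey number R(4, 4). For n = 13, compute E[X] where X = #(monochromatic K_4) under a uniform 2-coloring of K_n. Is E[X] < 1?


E[X] = C(13, 4) · 2^{1 − 6} = 715 · 2^{−5} = 715/32.
As a reduced fraction: E[X] = 715/32 ≈ 22.34375.
Is E[X] < 1? NO.
Since E[X] ≥ 1, the first-moment bound is inconclusive at n = 13; it does NOT by itself certify R(4, 4) > 13.

E[X] = 715/32 ≈ 22.34375; E[X] ≥ 1; first-moment method inconclusive here.


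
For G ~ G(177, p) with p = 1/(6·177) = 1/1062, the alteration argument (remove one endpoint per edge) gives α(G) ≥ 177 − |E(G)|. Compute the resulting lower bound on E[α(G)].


E[|E(G)|] = C(177, 2)·p = 15576 · (1/1062) = 44/3.
E[α(G)] ≥ n − E[|E(G)|] = 177 − 44/3 = 487/3.
Numerically: ≈ 162.3333.
(This is only a lower bound; the true E[α(G)] may be larger.)

E[α(G)] ≥ 487/3 ≈ 162.3333.


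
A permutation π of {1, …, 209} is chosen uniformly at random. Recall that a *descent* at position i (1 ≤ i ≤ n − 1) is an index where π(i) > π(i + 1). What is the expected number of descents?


Write X = Σ X_I over i = 1, …, 208, with X_I the indicator of one descent.
There are 208 indicators.
For each fixed i, the pair (π(i), π(i+1)) is a uniformly random ordered pair of distinct values from {1, …, 209}; by symmetry P[π(i) > π(i+1)] = 1/2.
By linearity: E[X] = 208 · (1/2) = (209 − 1) · (1/2) = 104 ≈ 104.000.

E[X] = 104 = 104.000.


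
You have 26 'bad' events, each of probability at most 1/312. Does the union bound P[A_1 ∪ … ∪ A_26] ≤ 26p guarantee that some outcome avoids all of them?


Union bound: P[∪_{i=1}^{26} A_i] ≤ Σ_i P[A_i] ≤ 26·p = 26·(1/312) = 1/12.
Numerically: 1/12 ≈ 0.083.
Is 1/12 < 1? YES.
Since P[∪ A_i] ≤ 1/12 < 1, the complement has P[∩ A_i^c] ≥ 1 − 1/12 = 11/12 > 0, so some outcome avoids every A_i.

26·p = 1/12 ≈ 0.083; existence CERTIFIED by the union bound.


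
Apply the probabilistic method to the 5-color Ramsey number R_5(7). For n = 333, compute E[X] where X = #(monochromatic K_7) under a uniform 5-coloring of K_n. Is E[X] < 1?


E[X] = C(333, 7) · 5^{1 − 21} = 84549532139028 · 5^{−20} = 84549532139028/95367431640625.
As a reduced fraction: E[X] = 84549532139028/95367431640625 ≈ 0.886566.
Is E[X] < 1? YES.
Since E[X] < 1, there exists a 5-coloring of K_{333} with no monochromatic K_7; hence R_5(7) > 333.

E[X] = 84549532139028/95367431640625 ≈ 0.886566; E[X] < 1, so R_5(7) > 333.


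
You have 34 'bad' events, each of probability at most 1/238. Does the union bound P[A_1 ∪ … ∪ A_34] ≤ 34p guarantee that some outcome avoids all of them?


Union bound: P[∪_{i=1}^{34} A_i] ≤ Σ_i P[A_i] ≤ 34·p = 34·(1/238) = 1/7.
Numerically: 1/7 ≈ 0.14286.
Is 1/7 < 1? YES.
Since P[∪ A_i] ≤ 1/7 < 1, the complement has P[∩ A_i^c] ≥ 1 − 1/7 = 6/7 > 0, so some outcome avoids every A_i.

34·p = 1/7 ≈ 0.14286; existence CERTIFIED by the union bound.


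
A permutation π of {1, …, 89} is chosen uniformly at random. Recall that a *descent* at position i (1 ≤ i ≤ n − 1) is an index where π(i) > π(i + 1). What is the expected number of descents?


Write X = Σ X_I over i = 1, …, 88, with X_I the indicator of one descent.
There are 88 indicators.
For each fixed i, the pair (π(i), π(i+1)) is a uniformly random ordered pair of distinct values from {1, …, 89}; by symmetry P[π(i) > π(i+1)] = 1/2.
By linearity: E[X] = 88 · (1/2) = (89 − 1) · (1/2) = 44 ≈ 44.0000.

E[X] = 44 = 44.0000.


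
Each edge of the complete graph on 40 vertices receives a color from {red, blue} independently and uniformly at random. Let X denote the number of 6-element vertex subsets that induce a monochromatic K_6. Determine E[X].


Let X = Σ_S X_S over the C(40, 6) = 3838380 subsets S of size 6, where X_S = 1 if the K_6 on S is monochromatic.
For a fixed S, the K_6 on S has C(6, 2) = 15 edges. P[all 15 edges red] = (1/2)^15, and likewise for blue, so P[monochromatic] = 2·(1/2)^15 = 2^{1 − 15} = 1/16384.
By linearity: E[X] = C(40, 6) · 2^{1 − 15} = 3838380 · 1/16384 = 959595/4096.
Numerically: E[X] ≈ 234.276123.

E[X] = C(40,6)·2^(1−C(6,2)) = 959595/4096 ≈ 234.276123.


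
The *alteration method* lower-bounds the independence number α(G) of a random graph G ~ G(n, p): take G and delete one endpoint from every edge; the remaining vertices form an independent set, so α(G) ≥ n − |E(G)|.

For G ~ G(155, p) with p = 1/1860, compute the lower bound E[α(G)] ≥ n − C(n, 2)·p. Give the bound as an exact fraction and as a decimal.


E[|E(G)|] = C(155, 2)·p = 11935 · (1/1860) = 77/12.
E[α(G)] ≥ n − E[|E(G)|] = 155 − 77/12 = 1783/12.
Numerically: ≈ 148.5833.
(This is only a lower bound; the true E[α(G)] may be larger.)

E[α(G)] ≥ 1783/12 ≈ 148.5833.


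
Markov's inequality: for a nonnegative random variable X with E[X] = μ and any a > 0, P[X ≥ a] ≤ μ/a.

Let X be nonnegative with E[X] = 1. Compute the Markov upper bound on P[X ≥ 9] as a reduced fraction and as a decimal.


μ = E[X] = 1, a = 9.
Markov: P[X ≥ 9] ≤ μ/a = (1)/9 = 1/9.
Numerically: ≈ 0.1111.
(Since a = 9 > μ = 1.0000, the bound 1/9 is < 1 and informative.)

P[X ≥ 9] ≤ 1/9 ≈ 0.1111.


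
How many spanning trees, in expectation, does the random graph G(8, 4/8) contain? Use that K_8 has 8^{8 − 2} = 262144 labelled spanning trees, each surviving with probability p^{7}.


K_8 has 8^{8 − 2} = 262144 labelled spanning trees.
For each such spanning tree H, let X_H = 1 if all 7 edges of H are present in G. Then P[X_H = 1] = p^{7} = (1/2)^{7} = 1/128.
Summing the indicators: E[X] = Σ_H E[X_H] = 262144 · p^{7} = 262144 · 1/128 = 2048.
Numerically: E[X] ≈ 2048.

E[X] = 262144 · (1/2)^{7} = 2048 ≈ 2048.


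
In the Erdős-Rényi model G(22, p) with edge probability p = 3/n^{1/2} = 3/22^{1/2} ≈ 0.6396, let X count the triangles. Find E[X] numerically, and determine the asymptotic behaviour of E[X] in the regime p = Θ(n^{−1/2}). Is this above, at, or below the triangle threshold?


Number of potential triangles: C(22, 3) = 1540.
Each occurs with probability p³ ≈ (0.6396)³ ≈ 2.6165542e-01.
By linearity: E[X] = C(22, 3)·p³ ≈ 1540 · 2.6165542e-01 ≈ 402.94935.
Since α = 1/2 < 1, p = c/n^{1/2} ≫ 1/n is above the triangle threshold p ~ 1/n. Asymptotically E[X] ~ (c³/6)·n^{3(1−α)} = (3³/6)·n^{1.5} → ∞; triangles are abundant w.h.p.

E[X] ≈ 402.94935; in regime p = Θ(1/n^{1/2}) E[X] diverges (above the triangle threshold p ~ 1/n).


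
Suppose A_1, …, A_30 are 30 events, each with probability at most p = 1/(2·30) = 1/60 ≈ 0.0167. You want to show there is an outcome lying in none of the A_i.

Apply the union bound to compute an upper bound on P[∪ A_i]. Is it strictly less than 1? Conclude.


Union bound: P[∪_{i=1}^{30} A_i] ≤ Σ_i P[A_i] ≤ 30·p = 30·(1/60) = 1/2.
Numerically: 1/2 ≈ 0.5000.
Is 1/2 < 1? YES.
Since P[∪ A_i] ≤ 1/2 < 1, the complement has P[∩ A_i^c] ≥ 1 − 1/2 = 1/2 > 0, so some outcome avoids every A_i.

30·p = 1/2 ≈ 0.5000; existence CERTIFIED by the union bound.


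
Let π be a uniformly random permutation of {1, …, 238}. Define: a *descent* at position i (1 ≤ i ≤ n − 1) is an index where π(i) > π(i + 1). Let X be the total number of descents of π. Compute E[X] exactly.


Write X = Σ X_I over i = 1, …, 237, with X_I the indicator of one descent.
There are 237 indicators.
For each fixed i, the pair (π(i), π(i+1)) is a uniformly random ordered pair of distinct values from {1, …, 238}; by symmetry P[π(i) > π(i+1)] = 1/2.
By linearity: E[X] = 237 · (1/2) = (238 − 1) · (1/2) = 237/2 ≈ 118.5000.

E[X] = 237/2 = 118.5000.


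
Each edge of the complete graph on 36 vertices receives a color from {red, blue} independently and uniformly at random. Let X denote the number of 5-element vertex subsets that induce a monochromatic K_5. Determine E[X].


Let X = Σ_S X_S over the C(36, 5) = 376992 subsets S of size 5, where X_S = 1 if the K_5 on S is monochromatic.
For a fixed S, the K_5 on S has C(5, 2) = 10 edges. P[all 10 edges red] = (1/2)^10, and likewise for blue, so P[monochromatic] = 2·(1/2)^10 = 2^{1 − 10} = 1/512.
By linearity of expectation: E[X] = C(36, 5) · 2^{1 − 10} = 376992 · 1/512 = 11781/16.
Numerically: E[X] ≈ 736.312.

E[X] = C(36,5)·2^(1−C(5,2)) = 11781/16 ≈ 736.312.


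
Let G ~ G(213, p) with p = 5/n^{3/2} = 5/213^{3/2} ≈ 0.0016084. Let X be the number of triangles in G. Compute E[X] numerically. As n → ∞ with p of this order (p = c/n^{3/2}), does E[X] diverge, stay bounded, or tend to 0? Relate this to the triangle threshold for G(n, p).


Number of potential triangles: C(213, 3) = 1587986.
Each occurs with probability p³ ≈ (0.0016084)³ ≈ 4.1610391e-09.
By linearity: E[X] = C(213, 3)·p³ ≈ 1587986 · 4.1610391e-09 ≈ 0.00661.
Since α = 3/2 > 1, p = c/n^{3/2} = o(1/n) is below the triangle threshold p ~ 1/n. Asymptotically E[X] ~ (c³/6)·n^{3(1−α)} = (5³/6)·n^{-1.5} → 0, so by Markov's inequality G has no triangles w.h.p.

E[X] ≈ 0.00661; in regime p = Θ(1/n^{3/2}) E[X] tends to 0 (below the triangle threshold p ~ 1/n).


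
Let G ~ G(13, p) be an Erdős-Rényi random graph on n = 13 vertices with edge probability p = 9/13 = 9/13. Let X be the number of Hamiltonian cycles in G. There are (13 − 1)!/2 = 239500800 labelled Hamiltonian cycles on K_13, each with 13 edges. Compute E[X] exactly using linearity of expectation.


K_13 has (13 − 1)!/2 = 239500800 labelled Hamiltonian cycles.
For each such Hamiltonian cycle H, let X_H = 1 if all 13 edges of H are present in G. Then P[X_H = 1] = p^{13} = (9/13)^{13} = 2541865828329/302875106592253.
By linearity of expectation: E[X] = Σ_H E[X_H] = 239500800 · p^{13} = 239500800 · 2541865828329/302875106592253 = 608778899377458163200/302875106592253.
Numerically: E[X] ≈ 2.01e+06.

E[X] = 239500800 · (9/13)^{13} = 608778899377458163200/302875106592253 ≈ 2.01e+06.


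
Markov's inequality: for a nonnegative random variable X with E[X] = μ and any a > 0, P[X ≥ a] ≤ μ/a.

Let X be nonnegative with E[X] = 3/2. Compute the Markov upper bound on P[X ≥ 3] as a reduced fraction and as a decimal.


μ = E[X] = 3/2, a = 3.
Markov: P[X ≥ 3] ≤ μ/a = (3/2)/3 = 1/2.
Numerically: ≈ 0.500000.
(Since a = 3 > μ = 1.500000, the bound 1/2 is < 1 and informative.)

P[X ≥ 3] ≤ 1/2 ≈ 0.500000.


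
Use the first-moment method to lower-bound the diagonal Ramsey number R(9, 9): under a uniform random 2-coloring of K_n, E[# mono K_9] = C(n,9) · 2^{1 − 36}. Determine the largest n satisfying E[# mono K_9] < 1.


We need C(n, 9) · 2^{1 − 36} < 1, i.e. C(n, 9) < 2^{36 − 1} = 34359738368.
Check values of n near the boundary:
  n = 60: C(60, 9) = 14783142660; 14783142660 < 34359738368? YES
  n = 61: C(61, 9) = 17341763505; 17341763505 < 34359738368? YES
  n = 62: C(62, 9) = 20286591270; 20286591270 < 34359738368? YES
  n = 63: C(63, 9) = 23667689815; 23667689815 < 34359738368? YES
  n = 64: C(64, 9) = 27540584512; 27540584512 < 34359738368? YES
  n = 65: C(65, 9) = 31966749880; 31966749880 < 34359738368? YES
  n = 66: C(66, 9) = 37014131440; 37014131440 < 34359738368? NO
The largest n with C(n, 9) < 34359738368 is n = 65 (where E[X] = 3995843735/4294967296 ≈ 0.93035). Hence R(9, 9) > 65, i.e. R(9, 9) ≥ 66.

Largest n = 65; hence R(9, 9) > 65.


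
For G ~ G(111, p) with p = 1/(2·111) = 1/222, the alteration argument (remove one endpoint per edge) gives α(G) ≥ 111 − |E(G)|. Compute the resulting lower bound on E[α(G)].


E[|E(G)|] = C(111, 2)·p = 6105 · (1/222) = 55/2.
E[α(G)] ≥ n − E[|E(G)|] = 111 − 55/2 = 167/2.
Numerically: ≈ 83.500000.
(This is only a lower bound; the true E[α(G)] may be larger.)

E[α(G)] ≥ 167/2 ≈ 83.500000.


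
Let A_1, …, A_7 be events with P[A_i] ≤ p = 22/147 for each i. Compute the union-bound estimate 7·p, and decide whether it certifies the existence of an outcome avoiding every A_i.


Union bound: P[∪_{i=1}^{7} A_i] ≤ Σ_i P[A_i] ≤ 7·p = 7·(22/147) = 22/21.
Numerically: 22/21 ≈ 1.0476.
Is 22/21 < 1? NO.
Since the bound 22/21 is ≥ 1, the union bound is uninformative here; it does NOT by itself certify existence.

7·p = 22/21 ≈ 1.0476; existence NOT certified by the union bound.


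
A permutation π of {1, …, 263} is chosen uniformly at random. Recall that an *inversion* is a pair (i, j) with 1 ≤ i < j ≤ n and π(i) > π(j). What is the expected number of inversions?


Write X = Σ X_I over the C(263, 2) = 34453 pairs i < j, with X_I the indicator of one inversion.
There are 34453 indicators.
For each fixed pair i < j, the values π(i) and π(j) are two distinct elements of {1, …, 263} in uniformly random order; by symmetry P[π(i) > π(j)] = 1/2.
By linearity: E[X] = 34453 · (1/2) = C(263, 2) · (1/2) = 34453/2 = 34453/2 ≈ 17226.500.

E[X] = 34453/2 = 17226.500.


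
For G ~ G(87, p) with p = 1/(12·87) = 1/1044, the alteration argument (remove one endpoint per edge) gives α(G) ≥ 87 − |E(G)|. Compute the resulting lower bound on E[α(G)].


E[|E(G)|] = C(87, 2)·p = 3741 · (1/1044) = 43/12.
E[α(G)] ≥ n − E[|E(G)|] = 87 − 43/12 = 1001/12.
Numerically: ≈ 83.417.
(This is only a lower bound; the true E[α(G)] may be larger.)

E[α(G)] ≥ 1001/12 ≈ 83.417.


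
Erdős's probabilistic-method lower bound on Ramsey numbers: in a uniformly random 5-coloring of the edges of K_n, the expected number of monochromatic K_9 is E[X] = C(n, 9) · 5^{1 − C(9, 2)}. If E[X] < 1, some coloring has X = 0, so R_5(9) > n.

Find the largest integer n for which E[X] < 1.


We need C(n, 9) · 5^{1 − 36} < 1, i.e. C(n, 9) < 5^{36 − 1} = 2910383045673370361328125.
Check values of n near the boundary:
  n = 2165: C(2165, 9) = 2832220612024886803272630; 2832220612024886803272630 < 2910383045673370361328125? YES
  n = 2166: C(2166, 9) = 2844037944203015677277940; 2844037944203015677277940 < 2910383045673370361328125? YES
  n = 2167: C(2167, 9) = 2855899084841489792706810; 2855899084841489792706810 < 2910383045673370361328125? YES
  n = 2168: C(2168, 9) = 2867804175977929537095120; 2867804175977929537095120 < 2910383045673370361328125? YES
  n = 2169: C(2169, 9) = 2879753360044504243499683; 2879753360044504243499683 < 2910383045673370361328125? YES
  n = 2170: C(2170, 9) = 2891746779868845075610510; 2891746779868845075610510 < 2910383045673370361328125? YES
  n = 2171: C(2171, 9) = 2903784578674959601827205; 2903784578674959601827205 < 2910383045673370361328125? YES
  n = 2172: C(2172, 9) = 2915866900084148060642020; 2915866900084148060642020 < 2910383045673370361328125? NO
The largest n with C(n, 9) < 2910383045673370361328125 is n = 2171 (where E[X] = 580756915734991920365441/582076609134674072265625 ≈ 0.99773). Hence R_5(9) > 2171, i.e. R_5(9) ≥ 2172.

Largest n = 2171; hence R_5(9) > 2171.


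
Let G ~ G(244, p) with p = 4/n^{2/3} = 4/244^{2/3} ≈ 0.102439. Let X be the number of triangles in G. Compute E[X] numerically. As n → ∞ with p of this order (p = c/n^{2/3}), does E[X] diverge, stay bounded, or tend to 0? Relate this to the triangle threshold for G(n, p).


Number of potential triangles: C(244, 3) = 2391444.
Each occurs with probability p³ ≈ (0.102439)³ ≈ 1.07497984e-03.
By linearity: E[X] = C(244, 3)·p³ ≈ 2391444 · 1.07497984e-03 ≈ 2570.754098.
Since α = 2/3 < 1, p = c/n^{2/3} ≫ 1/n is above the triangle threshold p ~ 1/n. Asymptotically E[X] ~ (c³/6)·n^{3(1−α)} = (4³/6)·n^{1} → ∞; triangles are abundant w.h.p.

E[X] ≈ 2570.754098; in regime p = Θ(1/n^{2/3}) E[X] diverges (above the triangle threshold p ~ 1/n).
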